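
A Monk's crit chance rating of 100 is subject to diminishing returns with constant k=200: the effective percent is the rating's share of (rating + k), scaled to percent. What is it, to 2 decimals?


effective% = rating / (rating + k) * 100
= 100 / (100 + 200) * 100
= 100 / 300 * 100
= 0.333333 * 100
= 33.33%

33.33%


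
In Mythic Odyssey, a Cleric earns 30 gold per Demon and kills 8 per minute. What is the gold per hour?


Gold per minute = 30 * 8 = 240
Gold per hour = 240 * 60 = 14400

14400 gold/hour


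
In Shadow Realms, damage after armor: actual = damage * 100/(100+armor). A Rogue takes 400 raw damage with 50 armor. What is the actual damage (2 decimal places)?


actual = 400 * 100 / (100 + 50)
= 400 * 100 / 150
= 40000 / 150
= 266.67

266.67 damage


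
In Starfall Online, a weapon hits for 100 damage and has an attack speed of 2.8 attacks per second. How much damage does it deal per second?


DPS = damage * attack_speed
= 100 * 2.8
= 280.0

280.0 DPS


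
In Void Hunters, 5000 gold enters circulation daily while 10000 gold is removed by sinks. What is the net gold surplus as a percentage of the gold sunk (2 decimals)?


Net gold = 5000 - 10000 = -5000
Inflation rate = net / sunk * 100 = -5000 / 10000 * 100
= -0.5 * 100
= -50.00%

-50.00%


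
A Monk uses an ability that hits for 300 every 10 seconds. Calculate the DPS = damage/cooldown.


DPS = damage / cooldown
= 300 / 10
= 30.00

30.00 DPS


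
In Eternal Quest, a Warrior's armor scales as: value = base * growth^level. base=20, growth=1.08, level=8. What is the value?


value = base * growth^level
= 20 * 1.08^8
= 20 * 1.85093
= 37.02

37.02 armor


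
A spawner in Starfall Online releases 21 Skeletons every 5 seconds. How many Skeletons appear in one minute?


Spawns per minute = count * (60 / interval)
= 21 * (60 / 5)
= 21 * 12.0
= 252.0

252.0 per minute


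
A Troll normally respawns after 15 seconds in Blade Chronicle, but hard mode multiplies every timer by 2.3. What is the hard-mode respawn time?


Respawn time = base * multiplier
= 15 * 2.3
= 34.5 seconds

34.5 seconds


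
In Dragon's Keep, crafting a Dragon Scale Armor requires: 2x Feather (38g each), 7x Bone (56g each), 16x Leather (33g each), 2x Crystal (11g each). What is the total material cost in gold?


Cost breakdown:
  Feather: 2 * 38 = 76
  Bone: 7 * 56 = 392
  Leather: 16 * 33 = 528
  Crystal: 2 * 11 = 22
Total = 76 + 392 + 528 + 22 = 1018

1018 gold


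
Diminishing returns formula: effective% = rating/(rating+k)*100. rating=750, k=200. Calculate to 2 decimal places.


effective% = rating / (rating + k) * 100
= 750 / (750 + 200) * 100
= 750 / 950 * 100
= 0.789474 * 100
= 78.95%

78.95%


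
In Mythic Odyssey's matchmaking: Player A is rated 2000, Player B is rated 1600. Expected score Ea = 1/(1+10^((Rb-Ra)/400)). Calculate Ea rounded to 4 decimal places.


Elo expected score: Ea = 1/(1 + 10^((Rb-Ra)/400))
Rb - Ra = 1600 - 2000 = -400
(Rb-Ra)/400 = -400/400 = -1.0
10^-1.0 = 0.1
Ea = 1/(1 + 0.1) = 1/1.1 = 0.9091

0.9091


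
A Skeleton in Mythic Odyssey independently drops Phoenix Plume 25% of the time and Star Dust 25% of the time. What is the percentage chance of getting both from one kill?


For independent events, P(both) = P(A) * P(B)
= 25% * 25%
= 625 / 100 %
= 6.25%

6.25%


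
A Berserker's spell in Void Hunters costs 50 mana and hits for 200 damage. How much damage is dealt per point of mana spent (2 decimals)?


Efficiency = damage / mana
= 200 / 50
= 4.00

4.00 dmg/mana


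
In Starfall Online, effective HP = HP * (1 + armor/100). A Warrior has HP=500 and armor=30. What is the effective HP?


EHP = 500 * (1 + 30/100)
= 500 * (1 + 0.3)
= 500 * 1.3
= 650.0

650.0 EHP


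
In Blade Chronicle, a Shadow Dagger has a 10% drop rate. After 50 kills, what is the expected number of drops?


Expected drops = kills * (drop_rate / 100)
= 50 * (10 / 100)
= 50 * 0.1
= 5.0

5.0 drops


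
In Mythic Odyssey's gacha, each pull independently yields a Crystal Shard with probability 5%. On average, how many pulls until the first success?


Expected pulls for a geometric distribution = 1/p = 100 / rate%
= 100 / 5
= 20.0

20.0 pulls


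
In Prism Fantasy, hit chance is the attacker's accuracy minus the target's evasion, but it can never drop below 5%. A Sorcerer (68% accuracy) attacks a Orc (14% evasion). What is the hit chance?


accuracy - evasion = 68 - 14 = 54
Apply floor: max(54, 5) = 54
Hit chance = 54%

54%


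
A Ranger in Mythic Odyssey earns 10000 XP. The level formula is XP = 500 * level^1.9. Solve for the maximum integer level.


XP = 500 * level^1.9, so level = (XP / 500)^(1/1.9)
= (10000 / 500)^(1/1.9)
= 20.0^0.5263
= 4.839
Floor: level = 4

level 4


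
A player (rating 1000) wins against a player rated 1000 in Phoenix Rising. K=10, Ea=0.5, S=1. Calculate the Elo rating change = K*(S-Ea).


Elo update: delta = K * (S - Ea), where S = 1 (wins)
S - Ea = 1 - 0.5 = 0.5
Rating change = 10 * 0.5
= 5.00

5.00 rating points


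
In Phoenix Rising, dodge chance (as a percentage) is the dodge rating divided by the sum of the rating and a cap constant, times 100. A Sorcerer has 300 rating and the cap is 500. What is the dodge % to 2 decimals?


dodge% = 300 / (300 + 500) * 100
= 300 / 800 * 100
= 0.375 * 100
= 37.50%

37.50%


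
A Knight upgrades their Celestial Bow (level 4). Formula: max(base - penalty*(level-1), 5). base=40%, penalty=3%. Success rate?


raw_rate = 40 - 3 * (4 - 1)
= 40 - 3 * 3
= 40 - 9
= 31
Apply floor: max(31, 5) = 31%

31%


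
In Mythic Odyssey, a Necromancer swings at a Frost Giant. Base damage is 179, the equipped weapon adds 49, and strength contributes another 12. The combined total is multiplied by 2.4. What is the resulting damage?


Sum base + weapon + str = 179 + 49 + 12 = 240
Multiply by 2.4:
240 * 2.4 = 576.0

576.0 damage


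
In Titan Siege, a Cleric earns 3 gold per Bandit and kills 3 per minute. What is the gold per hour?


Gold per minute = 3 * 3 = 9
Gold per hour = 9 * 60 = 540

540 gold/hour


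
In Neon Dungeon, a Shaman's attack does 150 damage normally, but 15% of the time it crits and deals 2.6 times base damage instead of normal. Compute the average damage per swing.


E[dmg] = base * (1 + crit_chance * (crit_mult - 1))
cc as decimal = 15/100 = 0.15
cm - 1 = 2.6 - 1 = 1.6
Bonus factor = 0.15 * 1.6 = 0.24
Total multiplier = 1 + 0.24 = 1.24
Expected damage = 150 * 1.24 = 186.00

186.00 damage


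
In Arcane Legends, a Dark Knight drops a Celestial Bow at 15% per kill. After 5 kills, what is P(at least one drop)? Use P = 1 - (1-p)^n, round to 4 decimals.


P(at least one) = 1 - P(none) = 1 - (1-p)^n
p = 15/100 = 0.15
1 - p = 0.85
(1 - p)^5 = 0.85^5 = 0.443705
P(at least one) = 1 - 0.443705 = 0.5563

0.5563


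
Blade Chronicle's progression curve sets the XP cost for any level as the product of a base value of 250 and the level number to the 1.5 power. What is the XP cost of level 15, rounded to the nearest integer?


XP = 250 * level^1.5
Substitute level = 15:
XP = 250 * 15^1.5
= 250 * 58.0948
= 14524

14524 XP


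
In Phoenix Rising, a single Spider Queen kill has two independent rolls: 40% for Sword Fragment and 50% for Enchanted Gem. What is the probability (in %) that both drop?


For independent events, P(both) = P(A) * P(B)
= 40% * 50%
= 2000 / 100 %
= 20.0%

20.0%


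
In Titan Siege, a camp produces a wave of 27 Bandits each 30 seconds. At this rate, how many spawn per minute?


Spawns per minute = count * (60 / interval)
= 27 * (60 / 30)
= 27 * 2.0
= 54.0

54.0 per minute


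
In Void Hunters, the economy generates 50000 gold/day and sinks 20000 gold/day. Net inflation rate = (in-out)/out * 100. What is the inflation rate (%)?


Net gold = 50000 - 20000 = 30000
Inflation rate = net / sunk * 100 = 30000 / 20000 * 100
= 1.5 * 100
= 150.00%

150.00%


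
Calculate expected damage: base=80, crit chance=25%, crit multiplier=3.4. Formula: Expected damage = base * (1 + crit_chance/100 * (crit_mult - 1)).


E[dmg] = base * (1 + crit_chance * (crit_mult - 1))
cc as decimal = 25/100 = 0.25
cm - 1 = 3.4 - 1 = 2.4
Bonus factor = 0.25 * 2.4 = 0.6
Total multiplier = 1 + 0.6 = 1.6
Expected damage = 80 * 1.6 = 128.00

128.00 damage


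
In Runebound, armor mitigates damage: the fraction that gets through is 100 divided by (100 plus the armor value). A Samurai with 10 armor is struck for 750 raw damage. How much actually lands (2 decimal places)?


actual = 750 * 100 / (100 + 10)
= 750 * 100 / 110
= 75000 / 110
= 681.82

681.82 damage


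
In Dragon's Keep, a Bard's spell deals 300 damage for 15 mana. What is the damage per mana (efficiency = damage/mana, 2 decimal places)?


Efficiency = damage / mana
= 300 / 15
= 20.00

20.00 dmg/mana


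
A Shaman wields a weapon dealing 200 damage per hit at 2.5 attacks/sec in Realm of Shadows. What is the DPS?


DPS = damage * attack_speed
= 200 * 2.5
= 500.0

500.0 DPS


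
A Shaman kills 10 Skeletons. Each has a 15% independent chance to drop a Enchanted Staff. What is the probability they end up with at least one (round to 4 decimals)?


P(at least one) = 1 - P(none) = 1 - (1-p)^n
p = 15/100 = 0.15
1 - p = 0.85
(1 - p)^10 = 0.85^10 = 0.196874
P(at least one) = 1 - 0.196874 = 0.8031

0.8031


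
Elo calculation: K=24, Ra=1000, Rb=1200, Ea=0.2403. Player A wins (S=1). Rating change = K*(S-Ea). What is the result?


Elo update: delta = K * (S - Ea), where S = 1 (wins)
S - Ea = 1 - 0.2403 = 0.7597
Rating change = 24 * 0.7597
= 18.23

18.23 rating points


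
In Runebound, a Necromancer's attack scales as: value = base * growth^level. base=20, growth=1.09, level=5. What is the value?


value = base * growth^level
= 20 * 1.09^5
= 20 * 1.538624
= 30.77

30.77 attack


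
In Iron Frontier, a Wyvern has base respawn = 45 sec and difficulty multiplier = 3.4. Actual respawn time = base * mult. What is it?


Respawn time = base * multiplier
= 45 * 3.4
= 153.0 seconds

153.0 seconds


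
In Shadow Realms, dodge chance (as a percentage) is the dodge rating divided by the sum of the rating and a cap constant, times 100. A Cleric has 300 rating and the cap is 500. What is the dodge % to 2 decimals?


dodge% = 300 / (300 + 500) * 100
= 300 / 800 * 100
= 0.375 * 100
= 37.50%

37.50%


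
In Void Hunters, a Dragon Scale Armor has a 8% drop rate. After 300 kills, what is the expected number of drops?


Expected drops = kills * (drop_rate / 100)
= 300 * (8 / 100)
= 300 * 0.08
= 24.0

24.0 drops


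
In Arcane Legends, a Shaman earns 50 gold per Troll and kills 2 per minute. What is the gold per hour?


Gold per minute = 50 * 2 = 100
Gold per hour = 100 * 60 = 6000

6000 gold/hour


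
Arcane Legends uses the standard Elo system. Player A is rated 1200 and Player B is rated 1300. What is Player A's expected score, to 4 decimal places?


Elo expected score: Ea = 1/(1 + 10^((Rb-Ra)/400))
Rb - Ra = 1300 - 1200 = 100
(Rb-Ra)/400 = 100/400 = 0.25
10^0.25 = 1.778279
Ea = 1/(1 + 1.778279) = 1/2.778279 = 0.3599

0.3599


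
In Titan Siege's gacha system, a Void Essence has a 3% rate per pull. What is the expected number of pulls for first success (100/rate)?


Expected pulls for a geometric distribution = 1/p = 100 / rate%
= 100 / 3
= 33.33

33.33 pulls


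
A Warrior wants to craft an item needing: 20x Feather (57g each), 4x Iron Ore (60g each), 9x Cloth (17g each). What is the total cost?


Cost breakdown:
  Feather: 20 * 57 = 1140
  Iron Ore: 4 * 60 = 240
  Cloth: 9 * 17 = 153
Total = 1140 + 240 + 153 = 1533

1533 gold


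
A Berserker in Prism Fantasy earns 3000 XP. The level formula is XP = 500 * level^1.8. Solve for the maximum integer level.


XP = 500 * level^1.8, so level = (XP / 500)^(1/1.8)
= (3000 / 500)^(1/1.8)
= 6.0^0.5556
= 2.7059
Floor: level = 2

level 2


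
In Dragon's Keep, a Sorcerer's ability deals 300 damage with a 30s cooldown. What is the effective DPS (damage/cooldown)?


DPS = damage / cooldown
= 300 / 30
= 10.00

10.00 DPS


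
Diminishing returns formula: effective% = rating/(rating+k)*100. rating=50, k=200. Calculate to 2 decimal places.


effective% = rating / (rating + k) * 100
= 50 / (50 + 200) * 100
= 50 / 250 * 100
= 0.2 * 100
= 20.00%

20.00%


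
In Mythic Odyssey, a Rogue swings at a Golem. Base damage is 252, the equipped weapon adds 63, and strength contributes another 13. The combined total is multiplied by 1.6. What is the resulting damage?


Sum base + weapon + str = 252 + 63 + 13 = 328
Multiply by 1.6:
328 * 1.6 = 524.8

524.8 damage


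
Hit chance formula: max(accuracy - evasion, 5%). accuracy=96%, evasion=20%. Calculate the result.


accuracy - evasion = 96 - 20 = 76
Apply floor: max(76, 5) = 76
Hit chance = 76%

76%


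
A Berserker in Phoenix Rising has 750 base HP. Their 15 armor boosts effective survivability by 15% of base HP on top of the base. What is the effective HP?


EHP = 750 * (1 + 15/100)
= 750 * (1 + 0.15)
= 750 * 1.15
= 862.5

862.5 EHP


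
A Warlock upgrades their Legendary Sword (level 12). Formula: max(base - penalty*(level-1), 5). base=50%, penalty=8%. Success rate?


raw_rate = 50 - 8 * (12 - 1)
= 50 - 8 * 11
= 50 - 88
= -38
Apply floor: max(-38, 5) = 5%

5%


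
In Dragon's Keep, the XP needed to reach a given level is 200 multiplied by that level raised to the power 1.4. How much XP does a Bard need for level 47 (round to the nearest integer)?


XP = 200 * level^1.4
Substitute level = 47:
XP = 200 * 47^1.4
= 200 * 219.2487
= 43850

43850 XP


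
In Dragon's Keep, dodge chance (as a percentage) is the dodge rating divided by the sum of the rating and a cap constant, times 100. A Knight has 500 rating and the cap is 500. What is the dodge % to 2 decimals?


dodge% = 500 / (500 + 500) * 100
= 500 / 1000 * 100
= 0.5 * 100
= 50.00%

50.00%


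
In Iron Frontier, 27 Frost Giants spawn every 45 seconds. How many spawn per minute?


Spawns per minute = count * (60 / interval)
= 27 * (60 / 45)
= 27 * 1.3333
= 36.0

36.0 per minute


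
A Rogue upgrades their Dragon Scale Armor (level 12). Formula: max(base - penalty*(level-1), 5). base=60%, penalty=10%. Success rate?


raw_rate = 60 - 10 * (12 - 1)
= 60 - 10 * 11
= 60 - 110
= -50
Apply floor: max(-50, 5) = 5%

5%


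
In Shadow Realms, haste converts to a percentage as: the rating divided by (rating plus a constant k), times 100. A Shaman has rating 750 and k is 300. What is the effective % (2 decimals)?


effective% = rating / (rating + k) * 100
= 750 / (750 + 300) * 100
= 750 / 1050 * 100
= 0.714286 * 100
= 71.43%

71.43%


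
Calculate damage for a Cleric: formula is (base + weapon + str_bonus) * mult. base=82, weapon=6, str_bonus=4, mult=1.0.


Sum base + weapon + str = 82 + 6 + 4 = 92
Multiply by 1.0:
92 * 1.0 = 92.0

92.0 damage


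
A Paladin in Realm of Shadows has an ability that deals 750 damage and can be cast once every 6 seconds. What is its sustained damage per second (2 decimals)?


DPS = damage / cooldown
= 750 / 6
= 125.00

125.00 DPS


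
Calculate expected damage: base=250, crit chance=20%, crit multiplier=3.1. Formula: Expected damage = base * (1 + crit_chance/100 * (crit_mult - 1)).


E[dmg] = base * (1 + crit_chance * (crit_mult - 1))
cc as decimal = 20/100 = 0.2
cm - 1 = 3.1 - 1 = 2.1
Bonus factor = 0.2 * 2.1 = 0.42
Total multiplier = 1 + 0.42 = 1.42
Expected damage = 250 * 1.42 = 355.00

355.00 damage


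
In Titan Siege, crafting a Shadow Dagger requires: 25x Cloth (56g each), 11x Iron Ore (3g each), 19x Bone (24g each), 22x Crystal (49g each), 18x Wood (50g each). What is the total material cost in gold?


Cost breakdown:
  Cloth: 25 * 56 = 1400
  Iron Ore: 11 * 3 = 33
  Bone: 19 * 24 = 456
  Crystal: 22 * 49 = 1078
  Wood: 18 * 50 = 900
Total = 1400 + 33 + 456 + 1078 + 900 = 3867

3867 gold


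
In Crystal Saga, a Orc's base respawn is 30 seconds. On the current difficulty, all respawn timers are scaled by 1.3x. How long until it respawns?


Respawn time = base * multiplier
= 30 * 1.3
= 39.0 seconds

39.0 seconds


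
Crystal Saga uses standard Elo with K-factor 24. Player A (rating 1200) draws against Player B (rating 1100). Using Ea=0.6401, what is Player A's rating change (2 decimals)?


Elo update: delta = K * (S - Ea), where S = 0.5 (draws)
S - Ea = 0.5 - 0.6401 = -0.1401
Rating change = 24 * -0.1401
= -3.36

-3.36 rating points


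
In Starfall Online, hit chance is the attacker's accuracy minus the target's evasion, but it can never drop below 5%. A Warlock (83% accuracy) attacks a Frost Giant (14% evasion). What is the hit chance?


accuracy - evasion = 83 - 14 = 69
Apply floor: max(69, 5) = 69
Hit chance = 69%

69%


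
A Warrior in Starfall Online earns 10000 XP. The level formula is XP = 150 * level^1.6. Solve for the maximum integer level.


XP = 150 * level^1.6, so level = (XP / 150)^(1/1.6)
= (10000 / 150)^(1/1.6)
= 66.6667^0.625
= 13.802
Floor: level = 13

level 13


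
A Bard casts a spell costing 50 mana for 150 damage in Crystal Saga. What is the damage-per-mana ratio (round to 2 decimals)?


Efficiency = damage / mana
= 150 / 50
= 3.00

3.00 dmg/mana


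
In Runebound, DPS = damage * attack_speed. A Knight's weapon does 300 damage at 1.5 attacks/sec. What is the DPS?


DPS = damage * attack_speed
= 300 * 1.5
= 450.0

450.0 DPS


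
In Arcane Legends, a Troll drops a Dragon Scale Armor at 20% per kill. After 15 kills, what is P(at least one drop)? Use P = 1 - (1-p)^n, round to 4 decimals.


P(at least one) = 1 - P(none) = 1 - (1-p)^n
p = 20/100 = 0.2
1 - p = 0.8
(1 - p)^15 = 0.8^15 = 0.035184
P(at least one) = 1 - 0.035184 = 0.9648

0.9648


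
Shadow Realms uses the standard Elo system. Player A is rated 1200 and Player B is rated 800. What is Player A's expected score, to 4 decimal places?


Elo expected score: Ea = 1/(1 + 10^((Rb-Ra)/400))
Rb - Ra = 800 - 1200 = -400
(Rb-Ra)/400 = -400/400 = -1.0
10^-1.0 = 0.1
Ea = 1/(1 + 0.1) = 1/1.1 = 0.9091

0.9091


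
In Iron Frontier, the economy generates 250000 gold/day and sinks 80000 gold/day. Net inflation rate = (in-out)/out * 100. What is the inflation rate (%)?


Net gold = 250000 - 80000 = 170000
Inflation rate = net / sunk * 100 = 170000 / 80000 * 100
= 2.125 * 100
= 212.50%

212.50%


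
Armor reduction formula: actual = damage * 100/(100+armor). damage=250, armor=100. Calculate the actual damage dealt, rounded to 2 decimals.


actual = 250 * 100 / (100 + 100)
= 250 * 100 / 200
= 25000 / 200
= 125.00

125.00 damage


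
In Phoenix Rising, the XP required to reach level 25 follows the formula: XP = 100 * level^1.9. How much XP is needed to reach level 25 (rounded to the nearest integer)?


XP = 100 * level^1.9
Substitute level = 25:
XP = 100 * 25^1.9
= 100 * 452.9873
= 45299

45299 XP


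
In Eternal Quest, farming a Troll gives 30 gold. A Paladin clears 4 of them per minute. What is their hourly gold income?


Gold per minute = 30 * 4 = 120
Gold per hour = 120 * 60 = 7200

7200 gold/hour


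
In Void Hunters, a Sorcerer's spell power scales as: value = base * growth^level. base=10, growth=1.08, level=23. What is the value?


value = base * growth^level
= 10 * 1.08^23
= 10 * 5.871464
= 58.71

58.71 spell power


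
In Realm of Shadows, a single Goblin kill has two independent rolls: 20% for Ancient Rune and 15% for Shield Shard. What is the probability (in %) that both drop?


For independent events, P(both) = P(A) * P(B)
= 20% * 15%
= 300 / 100 %
= 3.0%

3.0%


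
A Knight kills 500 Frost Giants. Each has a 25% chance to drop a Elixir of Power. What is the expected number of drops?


Expected drops = kills * (drop_rate / 100)
= 500 * (25 / 100)
= 500 * 0.25
= 125.0

125.0 drops


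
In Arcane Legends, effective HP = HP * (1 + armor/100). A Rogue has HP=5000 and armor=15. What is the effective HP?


EHP = 5000 * (1 + 15/100)
= 5000 * (1 + 0.15)
= 5000 * 1.15
= 5750.0

5750.0 EHP


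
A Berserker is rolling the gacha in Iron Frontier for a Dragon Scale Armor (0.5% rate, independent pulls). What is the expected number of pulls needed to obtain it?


Expected pulls for a geometric distribution = 1/p = 100 / rate%
= 100 / 0.5
= 200.0

200.0 pulls


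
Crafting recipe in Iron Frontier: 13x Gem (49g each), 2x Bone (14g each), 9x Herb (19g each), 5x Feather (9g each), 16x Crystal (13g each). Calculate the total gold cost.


Cost breakdown:
  Gem: 13 * 49 = 637
  Bone: 2 * 14 = 28
  Herb: 9 * 19 = 171
  Feather: 5 * 9 = 45
  Crystal: 16 * 13 = 208
Total = 637 + 28 + 171 + 45 + 208 = 1089

1089 gold


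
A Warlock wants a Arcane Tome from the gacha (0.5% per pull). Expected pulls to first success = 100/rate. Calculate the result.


Expected pulls for a geometric distribution = 1/p = 100 / rate%
= 100 / 0.5
= 200.0

200.0 pulls


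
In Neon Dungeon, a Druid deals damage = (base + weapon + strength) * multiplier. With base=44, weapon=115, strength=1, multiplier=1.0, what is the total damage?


Sum base + weapon + str = 44 + 115 + 1 = 160
Multiply by 1.0:
160 * 1.0 = 160.0

160.0 damage


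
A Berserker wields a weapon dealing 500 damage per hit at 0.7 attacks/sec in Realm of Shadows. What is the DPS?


DPS = damage * attack_speed
= 500 * 0.7
= 350.0

350.0 DPS


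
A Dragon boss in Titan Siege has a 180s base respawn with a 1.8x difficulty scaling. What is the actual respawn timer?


Respawn time = base * multiplier
= 180 * 1.8
= 324.0 seconds

324.0 seconds


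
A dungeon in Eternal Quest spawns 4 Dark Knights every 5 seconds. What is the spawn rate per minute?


Spawns per minute = count * (60 / interval)
= 4 * (60 / 5)
= 4 * 12.0
= 48.0

48.0 per minute


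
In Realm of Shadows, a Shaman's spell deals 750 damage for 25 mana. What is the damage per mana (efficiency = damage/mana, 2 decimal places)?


Efficiency = damage / mana
= 750 / 25
= 30.00

30.00 dmg/mana


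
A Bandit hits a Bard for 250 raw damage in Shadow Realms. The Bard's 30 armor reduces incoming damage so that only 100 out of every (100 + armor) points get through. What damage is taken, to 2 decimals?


actual = 250 * 100 / (100 + 30)
= 250 * 100 / 130
= 25000 / 130
= 192.31

192.31 damage


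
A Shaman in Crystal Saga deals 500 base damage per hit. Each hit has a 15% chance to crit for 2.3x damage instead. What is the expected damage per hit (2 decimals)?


E[dmg] = base * (1 + crit_chance * (crit_mult - 1))
cc as decimal = 15/100 = 0.15
cm - 1 = 2.3 - 1 = 1.3
Bonus factor = 0.15 * 1.3 = 0.195
Total multiplier = 1 + 0.195 = 1.195
Expected damage = 500 * 1.195 = 597.50

597.50 damage


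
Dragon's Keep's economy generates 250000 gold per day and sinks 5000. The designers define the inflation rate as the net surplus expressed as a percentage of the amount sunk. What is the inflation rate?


Net gold = 250000 - 5000 = 245000
Inflation rate = net / sunk * 100 = 245000 / 5000 * 100
= 49.0 * 100
= 4900.00%

4900.00%


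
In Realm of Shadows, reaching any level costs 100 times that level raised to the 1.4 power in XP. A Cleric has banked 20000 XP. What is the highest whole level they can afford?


XP = 100 * level^1.4, so level = (XP / 100)^(1/1.4)
= (20000 / 100)^(1/1.4)
= 200.0^0.7143
= 44.0142
Floor: level = 44

level 44


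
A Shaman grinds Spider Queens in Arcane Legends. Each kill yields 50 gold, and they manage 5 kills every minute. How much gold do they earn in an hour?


Gold per minute = 50 * 5 = 250
Gold per hour = 250 * 60 = 15000

15000 gold/hour


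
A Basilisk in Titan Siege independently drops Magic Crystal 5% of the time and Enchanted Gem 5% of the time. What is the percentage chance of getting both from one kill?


For independent events, P(both) = P(A) * P(B)
= 5% * 5%
= 25 / 100 %
= 0.25%

0.25%


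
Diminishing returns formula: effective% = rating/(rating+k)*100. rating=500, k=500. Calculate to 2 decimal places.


effective% = rating / (rating + k) * 100
= 500 / (500 + 500) * 100
= 500 / 1000 * 100
= 0.5 * 100
= 50.00%

50.00%


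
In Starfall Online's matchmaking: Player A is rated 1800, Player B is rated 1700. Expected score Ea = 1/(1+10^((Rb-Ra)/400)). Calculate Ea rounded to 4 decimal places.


Elo expected score: Ea = 1/(1 + 10^((Rb-Ra)/400))
Rb - Ra = 1700 - 1800 = -100
(Rb-Ra)/400 = -100/400 = -0.25
10^-0.25 = 0.562341
Ea = 1/(1 + 0.562341) = 1/1.562341 = 0.6401

0.6401


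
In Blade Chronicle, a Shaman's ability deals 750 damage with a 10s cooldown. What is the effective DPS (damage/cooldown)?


DPS = damage / cooldown
= 750 / 10
= 75.00

75.00 DPS


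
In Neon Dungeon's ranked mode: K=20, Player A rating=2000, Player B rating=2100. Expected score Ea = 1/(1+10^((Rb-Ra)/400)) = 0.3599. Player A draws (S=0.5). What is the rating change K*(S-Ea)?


Elo update: delta = K * (S - Ea), where S = 0.5 (draws)
S - Ea = 0.5 - 0.3599 = 0.1401
Rating change = 20 * 0.1401
= 2.80

2.80 rating points


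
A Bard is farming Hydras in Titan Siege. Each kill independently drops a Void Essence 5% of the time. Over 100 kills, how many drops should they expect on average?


Expected drops = kills * (drop_rate / 100)
= 100 * (5 / 100)
= 100 * 0.05
= 5.0

5.0 drops


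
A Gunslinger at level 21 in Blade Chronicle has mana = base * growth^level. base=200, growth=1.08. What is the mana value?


value = base * growth^level
= 200 * 1.08^21
= 200 * 5.033834
= 1006.77

1006.77 mana


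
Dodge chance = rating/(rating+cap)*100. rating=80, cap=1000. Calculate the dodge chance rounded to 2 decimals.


dodge% = 80 / (80 + 1000) * 100
= 80 / 1080 * 100
= 0.074074 * 100
= 7.41%

7.41%


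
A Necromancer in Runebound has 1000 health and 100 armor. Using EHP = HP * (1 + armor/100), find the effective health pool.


EHP = 1000 * (1 + 100/100)
= 1000 * (1 + 1.0)
= 1000 * 2.0
= 2000.0

2000.0 EHP


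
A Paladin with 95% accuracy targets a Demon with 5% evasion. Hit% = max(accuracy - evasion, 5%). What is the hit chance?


accuracy - evasion = 95 - 5 = 90
Apply floor: max(90, 5) = 90
Hit chance = 90%

90%


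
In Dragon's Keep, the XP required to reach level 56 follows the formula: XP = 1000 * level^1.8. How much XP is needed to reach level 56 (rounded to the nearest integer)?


XP = 1000 * level^1.8
Substitute level = 56:
XP = 1000 * 56^1.8
= 1000 * 1401.9691
= 1401969

1401969 XP


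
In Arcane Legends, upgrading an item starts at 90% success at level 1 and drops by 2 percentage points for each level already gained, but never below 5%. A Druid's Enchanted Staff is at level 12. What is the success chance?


raw_rate = 90 - 2 * (12 - 1)
= 90 - 2 * 11
= 90 - 22
= 68
Apply floor: max(68, 5) = 68%

68%


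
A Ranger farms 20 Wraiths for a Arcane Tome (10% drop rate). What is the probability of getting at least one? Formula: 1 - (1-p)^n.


P(at least one) = 1 - P(none) = 1 - (1-p)^n
p = 10/100 = 0.1
1 - p = 0.9
(1 - p)^20 = 0.9^20 = 0.121577
P(at least one) = 1 - 0.121577 = 0.8784

0.8784


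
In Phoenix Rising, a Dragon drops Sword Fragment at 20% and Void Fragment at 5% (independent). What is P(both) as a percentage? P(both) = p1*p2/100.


For independent events, P(both) = P(A) * P(B)
= 20% * 5%
= 100 / 100 %
= 1.0%

1.0%


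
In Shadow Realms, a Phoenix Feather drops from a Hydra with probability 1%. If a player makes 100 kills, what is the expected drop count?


Expected drops = kills * (drop_rate / 100)
= 100 * (1 / 100)
= 100 * 0.01
= 1.0

1.0 drops


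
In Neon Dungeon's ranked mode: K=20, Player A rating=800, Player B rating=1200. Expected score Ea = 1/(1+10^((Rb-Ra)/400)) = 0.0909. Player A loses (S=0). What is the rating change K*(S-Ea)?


Elo update: delta = K * (S - Ea), where S = 0 (loses)
S - Ea = 0 - 0.0909 = -0.0909
Rating change = 20 * -0.0909
= -1.82

-1.82 rating points


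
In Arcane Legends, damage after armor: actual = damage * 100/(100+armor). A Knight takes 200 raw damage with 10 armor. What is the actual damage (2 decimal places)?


actual = 200 * 100 / (100 + 10)
= 200 * 100 / 110
= 20000 / 110
= 181.82

181.82 damage


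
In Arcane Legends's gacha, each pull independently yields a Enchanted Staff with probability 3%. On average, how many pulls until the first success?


Expected pulls for a geometric distribution = 1/p = 100 / rate%
= 100 / 3
= 33.33

33.33 pulls


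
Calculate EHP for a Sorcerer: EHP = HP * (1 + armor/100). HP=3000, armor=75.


EHP = 3000 * (1 + 75/100)
= 3000 * (1 + 0.75)
= 3000 * 1.75
= 5250.0

5250.0 EHP


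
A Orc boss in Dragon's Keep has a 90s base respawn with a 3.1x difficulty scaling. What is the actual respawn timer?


Respawn time = base * multiplier
= 90 * 3.1
= 279.0 seconds

279.0 seconds


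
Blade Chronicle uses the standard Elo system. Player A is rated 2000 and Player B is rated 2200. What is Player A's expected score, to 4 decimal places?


Elo expected score: Ea = 1/(1 + 10^((Rb-Ra)/400))
Rb - Ra = 2200 - 2000 = 200
(Rb-Ra)/400 = 200/400 = 0.5
10^0.5 = 3.162278
Ea = 1/(1 + 3.162278) = 1/4.162278 = 0.2403

0.2403


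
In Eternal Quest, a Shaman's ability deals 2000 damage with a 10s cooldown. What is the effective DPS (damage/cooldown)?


DPS = damage / cooldown
= 2000 / 10
= 200.00

200.00 DPS


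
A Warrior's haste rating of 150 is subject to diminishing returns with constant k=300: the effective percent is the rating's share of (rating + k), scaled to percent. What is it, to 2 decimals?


effective% = rating / (rating + k) * 100
= 150 / (150 + 300) * 100
= 150 / 450 * 100
= 0.333333 * 100
= 33.33%

33.33%


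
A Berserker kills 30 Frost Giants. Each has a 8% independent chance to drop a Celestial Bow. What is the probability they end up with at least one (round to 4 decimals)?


P(at least one) = 1 - P(none) = 1 - (1-p)^n
p = 8/100 = 0.08
1 - p = 0.92
(1 - p)^30 = 0.92^30 = 0.081966
P(at least one) = 1 - 0.081966 = 0.9180

0.9180


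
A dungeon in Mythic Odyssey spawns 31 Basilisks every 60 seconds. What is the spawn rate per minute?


Spawns per minute = count * (60 / interval)
= 31 * (60 / 60)
= 31 * 1.0
= 31.0

31.0 per minute


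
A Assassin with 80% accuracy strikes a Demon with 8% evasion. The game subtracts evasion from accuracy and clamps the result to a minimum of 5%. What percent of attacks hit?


accuracy - evasion = 80 - 8 = 72
Apply floor: max(72, 5) = 72
Hit chance = 72%

72%


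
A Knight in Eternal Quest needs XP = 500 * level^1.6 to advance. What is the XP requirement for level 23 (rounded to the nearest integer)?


XP = 500 * level^1.6
Substitute level = 23:
XP = 500 * 23^1.6
= 500 * 150.9262
= 75463

75463 XP


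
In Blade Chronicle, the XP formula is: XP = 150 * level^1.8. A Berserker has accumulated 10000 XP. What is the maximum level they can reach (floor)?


XP = 150 * level^1.8, so level = (XP / 150)^(1/1.8)
= (10000 / 150)^(1/1.8)
= 66.6667^0.5556
= 10.3106
Floor: level = 10

level 10


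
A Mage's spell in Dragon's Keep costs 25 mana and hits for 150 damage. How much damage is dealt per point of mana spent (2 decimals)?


Efficiency = damage / mana
= 150 / 25
= 6.00

6.00 dmg/mana


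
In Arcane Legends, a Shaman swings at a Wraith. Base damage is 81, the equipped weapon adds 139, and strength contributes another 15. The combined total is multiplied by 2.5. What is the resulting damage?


Sum base + weapon + str = 81 + 139 + 15 = 235
Multiply by 2.5:
235 * 2.5 = 587.5

587.5 damage


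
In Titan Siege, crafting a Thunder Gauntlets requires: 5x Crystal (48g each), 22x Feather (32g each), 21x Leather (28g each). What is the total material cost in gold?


Cost breakdown:
  Crystal: 5 * 48 = 240
  Feather: 22 * 32 = 704
  Leather: 21 * 28 = 588
Total = 240 + 704 + 588 = 1532

1532 gold


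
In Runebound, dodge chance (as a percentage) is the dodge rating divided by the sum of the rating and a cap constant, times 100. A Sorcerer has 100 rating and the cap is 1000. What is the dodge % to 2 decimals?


dodge% = 100 / (100 + 1000) * 100
= 100 / 1100 * 100
= 0.090909 * 100
= 9.09%

9.09%


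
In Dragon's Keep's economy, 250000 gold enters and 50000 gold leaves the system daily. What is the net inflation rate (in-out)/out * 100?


Net gold = 250000 - 50000 = 200000
Inflation rate = net / sunk * 100 = 200000 / 50000 * 100
= 4.0 * 100
= 400.00%

400.00%


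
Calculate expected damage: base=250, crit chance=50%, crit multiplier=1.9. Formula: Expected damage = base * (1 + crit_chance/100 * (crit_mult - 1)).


E[dmg] = base * (1 + crit_chance * (crit_mult - 1))
cc as decimal = 50/100 = 0.5
cm - 1 = 1.9 - 1 = 0.9
Bonus factor = 0.5 * 0.9 = 0.45
Total multiplier = 1 + 0.45 = 1.45
Expected damage = 250 * 1.45 = 362.50

362.50 damage


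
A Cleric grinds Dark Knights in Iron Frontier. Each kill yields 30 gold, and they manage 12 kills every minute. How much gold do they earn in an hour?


Gold per minute = 30 * 12 = 360
Gold per hour = 360 * 60 = 21600

21600 gold/hour


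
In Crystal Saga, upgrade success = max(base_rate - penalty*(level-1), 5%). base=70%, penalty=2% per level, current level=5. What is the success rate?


raw_rate = 70 - 2 * (5 - 1)
= 70 - 2 * 4
= 70 - 8
= 62
Apply floor: max(62, 5) = 62%

62%


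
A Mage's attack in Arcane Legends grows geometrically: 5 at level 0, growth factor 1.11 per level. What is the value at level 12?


value = base * growth^level
= 5 * 1.11^12
= 5 * 3.498451
= 17.49

17.49 attack


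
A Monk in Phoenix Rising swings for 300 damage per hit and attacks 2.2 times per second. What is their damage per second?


DPS = damage * attack_speed
= 300 * 2.2
= 660.0

660.0 DPS


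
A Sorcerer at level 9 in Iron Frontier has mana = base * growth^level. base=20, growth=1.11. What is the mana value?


value = base * growth^level
= 20 * 1.11^9
= 20 * 2.558037
= 51.16

51.16 mana


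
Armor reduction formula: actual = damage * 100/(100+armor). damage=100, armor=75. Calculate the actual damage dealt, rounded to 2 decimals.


actual = 100 * 100 / (100 + 75)
= 100 * 100 / 175
= 10000 / 175
= 57.14

57.14 damage


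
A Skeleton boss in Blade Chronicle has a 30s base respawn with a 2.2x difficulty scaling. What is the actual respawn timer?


Respawn time = base * multiplier
= 30 * 2.2
= 66.0 seconds

66.0 seconds


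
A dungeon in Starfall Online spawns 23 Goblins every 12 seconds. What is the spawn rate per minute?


Spawns per minute = count * (60 / interval)
= 23 * (60 / 12)
= 23 * 5.0
= 115.0

115.0 per minute


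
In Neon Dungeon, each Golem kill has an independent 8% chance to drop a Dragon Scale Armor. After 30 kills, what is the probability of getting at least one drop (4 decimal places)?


P(at least one) = 1 - P(none) = 1 - (1-p)^n
p = 8/100 = 0.08
1 - p = 0.92
(1 - p)^30 = 0.92^30 = 0.081966
P(at least one) = 1 - 0.081966 = 0.9180

0.9180


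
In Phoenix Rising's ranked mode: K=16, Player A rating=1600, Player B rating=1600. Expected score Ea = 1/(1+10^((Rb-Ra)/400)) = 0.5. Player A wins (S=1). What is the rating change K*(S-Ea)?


Elo update: delta = K * (S - Ea), where S = 1 (wins)
S - Ea = 1 - 0.5 = 0.5
Rating change = 16 * 0.5
= 8.00

8.00 rating points


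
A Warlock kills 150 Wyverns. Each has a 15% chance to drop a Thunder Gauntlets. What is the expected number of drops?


Expected drops = kills * (drop_rate / 100)
= 150 * (15 / 100)
= 150 * 0.15
= 22.5

22.5 drops


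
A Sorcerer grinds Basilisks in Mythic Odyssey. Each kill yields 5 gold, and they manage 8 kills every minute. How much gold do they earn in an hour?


Gold per minute = 5 * 8 = 40
Gold per hour = 40 * 60 = 2400

2400 gold/hour


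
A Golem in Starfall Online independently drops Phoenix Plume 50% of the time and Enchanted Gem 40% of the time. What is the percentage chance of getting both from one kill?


For independent events, P(both) = P(A) * P(B)
= 50% * 40%
= 2000 / 100 %
= 20.0%

20.0%


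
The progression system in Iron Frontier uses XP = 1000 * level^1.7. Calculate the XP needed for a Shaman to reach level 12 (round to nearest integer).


XP = 1000 * level^1.7
Substitute level = 12:
XP = 1000 * 12^1.7
= 1000 * 68.32948
= 68329

68329 XP


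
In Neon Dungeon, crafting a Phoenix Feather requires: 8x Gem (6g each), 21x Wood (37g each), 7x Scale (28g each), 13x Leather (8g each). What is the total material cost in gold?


Cost breakdown:
  Gem: 8 * 6 = 48
  Wood: 21 * 37 = 777
  Scale: 7 * 28 = 196
  Leather: 13 * 8 = 104
Total = 48 + 777 + 196 + 104 = 1125

1125 gold


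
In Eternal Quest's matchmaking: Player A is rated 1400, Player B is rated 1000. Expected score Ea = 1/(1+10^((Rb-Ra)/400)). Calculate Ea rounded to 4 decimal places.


Elo expected score: Ea = 1/(1 + 10^((Rb-Ra)/400))
Rb - Ra = 1000 - 1400 = -400
(Rb-Ra)/400 = -400/400 = -1.0
10^-1.0 = 0.1
Ea = 1/(1 + 0.1) = 1/1.1 = 0.9091

0.9091


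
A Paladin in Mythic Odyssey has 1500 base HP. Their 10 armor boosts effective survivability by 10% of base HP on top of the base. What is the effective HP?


EHP = 1500 * (1 + 10/100)
= 1500 * (1 + 0.1)
= 1500 * 1.1
= 1650.0

1650.0 EHP


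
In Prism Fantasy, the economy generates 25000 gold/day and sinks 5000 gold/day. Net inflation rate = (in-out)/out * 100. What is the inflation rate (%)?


Net gold = 25000 - 5000 = 20000
Inflation rate = net / sunk * 100 = 20000 / 5000 * 100
= 4.0 * 100
= 400.00%

400.00%


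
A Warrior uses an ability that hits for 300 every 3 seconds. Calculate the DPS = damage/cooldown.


DPS = damage / cooldown
= 300 / 3
= 100.00

100.00 DPS


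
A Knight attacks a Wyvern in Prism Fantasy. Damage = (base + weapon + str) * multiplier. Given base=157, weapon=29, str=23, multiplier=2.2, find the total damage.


Sum base + weapon + str = 157 + 29 + 23 = 209
Multiply by 2.2:
209 * 2.2 = 459.8

459.8 damage


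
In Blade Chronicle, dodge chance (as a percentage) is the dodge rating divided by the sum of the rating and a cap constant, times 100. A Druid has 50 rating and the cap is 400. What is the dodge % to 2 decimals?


dodge% = 50 / (50 + 400) * 100
= 50 / 450 * 100
= 0.111111 * 100
= 11.11%

11.11%


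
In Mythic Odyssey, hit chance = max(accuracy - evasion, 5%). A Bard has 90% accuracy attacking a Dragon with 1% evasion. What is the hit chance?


accuracy - evasion = 90 - 1 = 89
Apply floor: max(89, 5) = 89
Hit chance = 89%

89%


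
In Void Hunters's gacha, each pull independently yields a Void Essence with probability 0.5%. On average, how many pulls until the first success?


Expected pulls for a geometric distribution = 1/p = 100 / rate%
= 100 / 0.5
= 200.0

200.0 pulls


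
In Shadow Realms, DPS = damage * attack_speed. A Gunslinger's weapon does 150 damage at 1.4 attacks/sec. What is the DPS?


DPS = damage * attack_speed
= 150 * 1.4
= 210.0

210.0 DPS


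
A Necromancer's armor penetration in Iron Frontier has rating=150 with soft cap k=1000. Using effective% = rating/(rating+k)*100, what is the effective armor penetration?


effective% = rating / (rating + k) * 100
= 150 / (150 + 1000) * 100
= 150 / 1150 * 100
= 0.130435 * 100
= 13.04%

13.04%


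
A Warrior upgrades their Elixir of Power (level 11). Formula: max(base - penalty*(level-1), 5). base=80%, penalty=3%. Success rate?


raw_rate = 80 - 3 * (11 - 1)
= 80 - 3 * 10
= 80 - 30
= 50
Apply floor: max(50, 5) = 50%

50%


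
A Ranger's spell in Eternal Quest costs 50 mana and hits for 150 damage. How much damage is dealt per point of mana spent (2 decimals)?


Efficiency = damage / mana
= 150 / 50
= 3.00

3.00 dmg/mana


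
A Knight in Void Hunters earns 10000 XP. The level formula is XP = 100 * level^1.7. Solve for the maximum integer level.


XP = 100 * level^1.7, so level = (XP / 100)^(1/1.7)
= (10000 / 100)^(1/1.7)
= 100.0^0.5882
= 15.0131
Floor: level = 15

level 15
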